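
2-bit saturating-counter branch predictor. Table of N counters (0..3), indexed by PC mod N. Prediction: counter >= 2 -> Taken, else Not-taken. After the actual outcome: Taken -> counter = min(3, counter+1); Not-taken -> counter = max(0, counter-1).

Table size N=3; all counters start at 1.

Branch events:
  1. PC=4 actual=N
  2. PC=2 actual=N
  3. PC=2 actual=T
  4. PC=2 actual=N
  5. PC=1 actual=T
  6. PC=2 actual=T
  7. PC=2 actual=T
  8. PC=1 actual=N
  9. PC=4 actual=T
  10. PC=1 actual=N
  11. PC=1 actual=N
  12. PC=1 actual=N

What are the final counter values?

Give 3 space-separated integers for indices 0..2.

Answer: 1 0 2

Derivation:
Ev 1: PC=4 idx=1 pred=N actual=N -> ctr[1]=0
Ev 2: PC=2 idx=2 pred=N actual=N -> ctr[2]=0
Ev 3: PC=2 idx=2 pred=N actual=T -> ctr[2]=1
Ev 4: PC=2 idx=2 pred=N actual=N -> ctr[2]=0
Ev 5: PC=1 idx=1 pred=N actual=T -> ctr[1]=1
Ev 6: PC=2 idx=2 pred=N actual=T -> ctr[2]=1
Ev 7: PC=2 idx=2 pred=N actual=T -> ctr[2]=2
Ev 8: PC=1 idx=1 pred=N actual=N -> ctr[1]=0
Ev 9: PC=4 idx=1 pred=N actual=T -> ctr[1]=1
Ev 10: PC=1 idx=1 pred=N actual=N -> ctr[1]=0
Ev 11: PC=1 idx=1 pred=N actual=N -> ctr[1]=0
Ev 12: PC=1 idx=1 pred=N actual=N -> ctr[1]=0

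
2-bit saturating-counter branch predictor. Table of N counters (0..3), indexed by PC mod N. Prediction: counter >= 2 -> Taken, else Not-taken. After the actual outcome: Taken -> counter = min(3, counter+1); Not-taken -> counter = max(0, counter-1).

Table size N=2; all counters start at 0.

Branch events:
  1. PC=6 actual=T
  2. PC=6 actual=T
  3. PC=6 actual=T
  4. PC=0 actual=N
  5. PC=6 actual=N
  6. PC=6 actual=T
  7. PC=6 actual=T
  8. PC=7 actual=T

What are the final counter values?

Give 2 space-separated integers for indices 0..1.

Answer: 3 1

Derivation:
Ev 1: PC=6 idx=0 pred=N actual=T -> ctr[0]=1
Ev 2: PC=6 idx=0 pred=N actual=T -> ctr[0]=2
Ev 3: PC=6 idx=0 pred=T actual=T -> ctr[0]=3
Ev 4: PC=0 idx=0 pred=T actual=N -> ctr[0]=2
Ev 5: PC=6 idx=0 pred=T actual=N -> ctr[0]=1
Ev 6: PC=6 idx=0 pred=N actual=T -> ctr[0]=2
Ev 7: PC=6 idx=0 pred=T actual=T -> ctr[0]=3
Ev 8: PC=7 idx=1 pred=N actual=T -> ctr[1]=1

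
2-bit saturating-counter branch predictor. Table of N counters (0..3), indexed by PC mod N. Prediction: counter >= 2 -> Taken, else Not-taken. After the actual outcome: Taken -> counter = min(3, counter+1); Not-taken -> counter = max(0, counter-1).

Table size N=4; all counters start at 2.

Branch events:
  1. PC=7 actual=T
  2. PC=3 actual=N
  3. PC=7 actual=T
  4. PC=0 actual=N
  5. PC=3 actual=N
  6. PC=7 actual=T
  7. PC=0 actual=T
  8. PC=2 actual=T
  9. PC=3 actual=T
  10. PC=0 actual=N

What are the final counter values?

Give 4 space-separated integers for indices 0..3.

Ev 1: PC=7 idx=3 pred=T actual=T -> ctr[3]=3
Ev 2: PC=3 idx=3 pred=T actual=N -> ctr[3]=2
Ev 3: PC=7 idx=3 pred=T actual=T -> ctr[3]=3
Ev 4: PC=0 idx=0 pred=T actual=N -> ctr[0]=1
Ev 5: PC=3 idx=3 pred=T actual=N -> ctr[3]=2
Ev 6: PC=7 idx=3 pred=T actual=T -> ctr[3]=3
Ev 7: PC=0 idx=0 pred=N actual=T -> ctr[0]=2
Ev 8: PC=2 idx=2 pred=T actual=T -> ctr[2]=3
Ev 9: PC=3 idx=3 pred=T actual=T -> ctr[3]=3
Ev 10: PC=0 idx=0 pred=T actual=N -> ctr[0]=1

Answer: 1 2 3 3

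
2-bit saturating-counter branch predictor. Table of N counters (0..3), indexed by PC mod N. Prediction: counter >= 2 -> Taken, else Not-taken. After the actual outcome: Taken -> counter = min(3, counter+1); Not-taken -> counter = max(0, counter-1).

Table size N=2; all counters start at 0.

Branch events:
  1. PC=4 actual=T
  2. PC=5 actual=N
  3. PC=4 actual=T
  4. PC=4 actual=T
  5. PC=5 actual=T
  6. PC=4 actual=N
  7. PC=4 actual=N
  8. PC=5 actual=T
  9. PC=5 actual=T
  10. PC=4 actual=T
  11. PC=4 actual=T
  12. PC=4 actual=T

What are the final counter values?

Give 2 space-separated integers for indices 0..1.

Ev 1: PC=4 idx=0 pred=N actual=T -> ctr[0]=1
Ev 2: PC=5 idx=1 pred=N actual=N -> ctr[1]=0
Ev 3: PC=4 idx=0 pred=N actual=T -> ctr[0]=2
Ev 4: PC=4 idx=0 pred=T actual=T -> ctr[0]=3
Ev 5: PC=5 idx=1 pred=N actual=T -> ctr[1]=1
Ev 6: PC=4 idx=0 pred=T actual=N -> ctr[0]=2
Ev 7: PC=4 idx=0 pred=T actual=N -> ctr[0]=1
Ev 8: PC=5 idx=1 pred=N actual=T -> ctr[1]=2
Ev 9: PC=5 idx=1 pred=T actual=T -> ctr[1]=3
Ev 10: PC=4 idx=0 pred=N actual=T -> ctr[0]=2
Ev 11: PC=4 idx=0 pred=T actual=T -> ctr[0]=3
Ev 12: PC=4 idx=0 pred=T actual=T -> ctr[0]=3

Answer: 3 3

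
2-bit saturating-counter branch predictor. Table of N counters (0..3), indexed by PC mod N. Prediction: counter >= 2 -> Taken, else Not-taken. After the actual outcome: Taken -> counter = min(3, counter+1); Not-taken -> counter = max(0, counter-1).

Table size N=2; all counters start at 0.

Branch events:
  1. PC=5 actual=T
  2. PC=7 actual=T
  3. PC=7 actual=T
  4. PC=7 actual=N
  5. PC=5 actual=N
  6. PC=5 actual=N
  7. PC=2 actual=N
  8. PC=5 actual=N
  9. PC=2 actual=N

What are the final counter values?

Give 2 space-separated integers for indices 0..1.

Answer: 0 0

Derivation:
Ev 1: PC=5 idx=1 pred=N actual=T -> ctr[1]=1
Ev 2: PC=7 idx=1 pred=N actual=T -> ctr[1]=2
Ev 3: PC=7 idx=1 pred=T actual=T -> ctr[1]=3
Ev 4: PC=7 idx=1 pred=T actual=N -> ctr[1]=2
Ev 5: PC=5 idx=1 pred=T actual=N -> ctr[1]=1
Ev 6: PC=5 idx=1 pred=N actual=N -> ctr[1]=0
Ev 7: PC=2 idx=0 pred=N actual=N -> ctr[0]=0
Ev 8: PC=5 idx=1 pred=N actual=N -> ctr[1]=0
Ev 9: PC=2 idx=0 pred=N actual=N -> ctr[0]=0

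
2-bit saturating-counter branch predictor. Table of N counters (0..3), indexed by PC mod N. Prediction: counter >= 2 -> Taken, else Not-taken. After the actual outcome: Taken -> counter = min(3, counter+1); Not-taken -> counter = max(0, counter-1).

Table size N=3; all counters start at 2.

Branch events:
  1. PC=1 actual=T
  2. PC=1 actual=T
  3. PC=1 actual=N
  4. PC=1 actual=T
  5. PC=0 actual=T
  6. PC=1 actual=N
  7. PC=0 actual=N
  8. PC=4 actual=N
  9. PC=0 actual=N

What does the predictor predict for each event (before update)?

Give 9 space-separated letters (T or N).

Answer: T T T T T T T T T

Derivation:
Ev 1: PC=1 idx=1 pred=T actual=T -> ctr[1]=3
Ev 2: PC=1 idx=1 pred=T actual=T -> ctr[1]=3
Ev 3: PC=1 idx=1 pred=T actual=N -> ctr[1]=2
Ev 4: PC=1 idx=1 pred=T actual=T -> ctr[1]=3
Ev 5: PC=0 idx=0 pred=T actual=T -> ctr[0]=3
Ev 6: PC=1 idx=1 pred=T actual=N -> ctr[1]=2
Ev 7: PC=0 idx=0 pred=T actual=N -> ctr[0]=2
Ev 8: PC=4 idx=1 pred=T actual=N -> ctr[1]=1
Ev 9: PC=0 idx=0 pred=T actual=N -> ctr[0]=1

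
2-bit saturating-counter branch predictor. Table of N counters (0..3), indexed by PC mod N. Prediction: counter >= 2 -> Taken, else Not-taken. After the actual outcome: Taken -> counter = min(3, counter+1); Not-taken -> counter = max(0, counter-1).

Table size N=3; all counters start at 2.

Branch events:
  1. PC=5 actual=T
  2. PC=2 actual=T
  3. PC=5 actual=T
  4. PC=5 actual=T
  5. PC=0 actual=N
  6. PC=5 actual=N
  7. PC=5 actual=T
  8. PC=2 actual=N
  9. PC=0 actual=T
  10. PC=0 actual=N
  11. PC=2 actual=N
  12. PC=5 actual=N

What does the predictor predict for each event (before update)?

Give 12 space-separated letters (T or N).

Answer: T T T T T T T T N T T N

Derivation:
Ev 1: PC=5 idx=2 pred=T actual=T -> ctr[2]=3
Ev 2: PC=2 idx=2 pred=T actual=T -> ctr[2]=3
Ev 3: PC=5 idx=2 pred=T actual=T -> ctr[2]=3
Ev 4: PC=5 idx=2 pred=T actual=T -> ctr[2]=3
Ev 5: PC=0 idx=0 pred=T actual=N -> ctr[0]=1
Ev 6: PC=5 idx=2 pred=T actual=N -> ctr[2]=2
Ev 7: PC=5 idx=2 pred=T actual=T -> ctr[2]=3
Ev 8: PC=2 idx=2 pred=T actual=N -> ctr[2]=2
Ev 9: PC=0 idx=0 pred=N actual=T -> ctr[0]=2
Ev 10: PC=0 idx=0 pred=T actual=N -> ctr[0]=1
Ev 11: PC=2 idx=2 pred=T actual=N -> ctr[2]=1
Ev 12: PC=5 idx=2 pred=N actual=N -> ctr[2]=0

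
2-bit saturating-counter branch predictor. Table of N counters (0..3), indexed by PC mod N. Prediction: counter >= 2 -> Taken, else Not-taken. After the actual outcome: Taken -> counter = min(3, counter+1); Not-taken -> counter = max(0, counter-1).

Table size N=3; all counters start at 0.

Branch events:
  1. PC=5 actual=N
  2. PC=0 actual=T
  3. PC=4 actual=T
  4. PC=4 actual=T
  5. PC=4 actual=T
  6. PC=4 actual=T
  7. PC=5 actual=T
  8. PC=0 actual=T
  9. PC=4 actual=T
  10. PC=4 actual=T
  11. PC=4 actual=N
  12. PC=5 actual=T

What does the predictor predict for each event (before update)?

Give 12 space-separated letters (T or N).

Answer: N N N N T T N N T T T N

Derivation:
Ev 1: PC=5 idx=2 pred=N actual=N -> ctr[2]=0
Ev 2: PC=0 idx=0 pred=N actual=T -> ctr[0]=1
Ev 3: PC=4 idx=1 pred=N actual=T -> ctr[1]=1
Ev 4: PC=4 idx=1 pred=N actual=T -> ctr[1]=2
Ev 5: PC=4 idx=1 pred=T actual=T -> ctr[1]=3
Ev 6: PC=4 idx=1 pred=T actual=T -> ctr[1]=3
Ev 7: PC=5 idx=2 pred=N actual=T -> ctr[2]=1
Ev 8: PC=0 idx=0 pred=N actual=T -> ctr[0]=2
Ev 9: PC=4 idx=1 pred=T actual=T -> ctr[1]=3
Ev 10: PC=4 idx=1 pred=T actual=T -> ctr[1]=3
Ev 11: PC=4 idx=1 pred=T actual=N -> ctr[1]=2
Ev 12: PC=5 idx=2 pred=N actual=T -> ctr[2]=2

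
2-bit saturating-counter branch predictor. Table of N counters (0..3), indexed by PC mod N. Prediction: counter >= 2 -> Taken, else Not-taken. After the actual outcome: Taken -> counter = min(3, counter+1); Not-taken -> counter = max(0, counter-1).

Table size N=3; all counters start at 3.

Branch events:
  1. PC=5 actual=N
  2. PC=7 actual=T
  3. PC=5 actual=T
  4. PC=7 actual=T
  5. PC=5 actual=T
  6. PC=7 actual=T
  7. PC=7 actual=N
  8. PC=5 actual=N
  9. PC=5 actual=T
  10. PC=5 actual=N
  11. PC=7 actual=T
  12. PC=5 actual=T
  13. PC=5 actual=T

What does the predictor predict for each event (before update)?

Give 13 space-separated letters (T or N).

Ev 1: PC=5 idx=2 pred=T actual=N -> ctr[2]=2
Ev 2: PC=7 idx=1 pred=T actual=T -> ctr[1]=3
Ev 3: PC=5 idx=2 pred=T actual=T -> ctr[2]=3
Ev 4: PC=7 idx=1 pred=T actual=T -> ctr[1]=3
Ev 5: PC=5 idx=2 pred=T actual=T -> ctr[2]=3
Ev 6: PC=7 idx=1 pred=T actual=T -> ctr[1]=3
Ev 7: PC=7 idx=1 pred=T actual=N -> ctr[1]=2
Ev 8: PC=5 idx=2 pred=T actual=N -> ctr[2]=2
Ev 9: PC=5 idx=2 pred=T actual=T -> ctr[2]=3
Ev 10: PC=5 idx=2 pred=T actual=N -> ctr[2]=2
Ev 11: PC=7 idx=1 pred=T actual=T -> ctr[1]=3
Ev 12: PC=5 idx=2 pred=T actual=T -> ctr[2]=3
Ev 13: PC=5 idx=2 pred=T actual=T -> ctr[2]=3

Answer: T T T T T T T T T T T T T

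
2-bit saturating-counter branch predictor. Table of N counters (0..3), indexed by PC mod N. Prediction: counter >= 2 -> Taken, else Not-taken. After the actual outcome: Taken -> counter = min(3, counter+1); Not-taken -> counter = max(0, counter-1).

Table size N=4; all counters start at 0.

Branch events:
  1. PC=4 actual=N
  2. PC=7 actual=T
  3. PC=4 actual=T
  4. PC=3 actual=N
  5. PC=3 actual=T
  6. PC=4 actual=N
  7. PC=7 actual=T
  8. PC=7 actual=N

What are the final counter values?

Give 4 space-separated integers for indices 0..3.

Answer: 0 0 0 1

Derivation:
Ev 1: PC=4 idx=0 pred=N actual=N -> ctr[0]=0
Ev 2: PC=7 idx=3 pred=N actual=T -> ctr[3]=1
Ev 3: PC=4 idx=0 pred=N actual=T -> ctr[0]=1
Ev 4: PC=3 idx=3 pred=N actual=N -> ctr[3]=0
Ev 5: PC=3 idx=3 pred=N actual=T -> ctr[3]=1
Ev 6: PC=4 idx=0 pred=N actual=N -> ctr[0]=0
Ev 7: PC=7 idx=3 pred=N actual=T -> ctr[3]=2
Ev 8: PC=7 idx=3 pred=T actual=N -> ctr[3]=1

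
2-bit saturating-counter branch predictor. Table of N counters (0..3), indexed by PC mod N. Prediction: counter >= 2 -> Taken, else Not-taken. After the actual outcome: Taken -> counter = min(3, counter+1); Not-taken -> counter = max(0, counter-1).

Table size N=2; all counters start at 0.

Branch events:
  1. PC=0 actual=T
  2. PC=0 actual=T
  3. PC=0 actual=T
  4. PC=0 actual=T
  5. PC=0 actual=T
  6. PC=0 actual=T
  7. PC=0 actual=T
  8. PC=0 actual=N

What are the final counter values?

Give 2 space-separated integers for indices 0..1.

Ev 1: PC=0 idx=0 pred=N actual=T -> ctr[0]=1
Ev 2: PC=0 idx=0 pred=N actual=T -> ctr[0]=2
Ev 3: PC=0 idx=0 pred=T actual=T -> ctr[0]=3
Ev 4: PC=0 idx=0 pred=T actual=T -> ctr[0]=3
Ev 5: PC=0 idx=0 pred=T actual=T -> ctr[0]=3
Ev 6: PC=0 idx=0 pred=T actual=T -> ctr[0]=3
Ev 7: PC=0 idx=0 pred=T actual=T -> ctr[0]=3
Ev 8: PC=0 idx=0 pred=T actual=N -> ctr[0]=2

Answer: 2 0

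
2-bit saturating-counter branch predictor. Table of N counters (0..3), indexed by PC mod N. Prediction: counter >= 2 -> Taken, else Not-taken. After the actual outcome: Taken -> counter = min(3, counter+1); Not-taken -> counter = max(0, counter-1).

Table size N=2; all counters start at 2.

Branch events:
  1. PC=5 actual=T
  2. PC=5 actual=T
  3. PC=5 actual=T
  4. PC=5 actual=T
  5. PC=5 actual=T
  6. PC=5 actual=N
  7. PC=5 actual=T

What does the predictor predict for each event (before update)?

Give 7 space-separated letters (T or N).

Ev 1: PC=5 idx=1 pred=T actual=T -> ctr[1]=3
Ev 2: PC=5 idx=1 pred=T actual=T -> ctr[1]=3
Ev 3: PC=5 idx=1 pred=T actual=T -> ctr[1]=3
Ev 4: PC=5 idx=1 pred=T actual=T -> ctr[1]=3
Ev 5: PC=5 idx=1 pred=T actual=T -> ctr[1]=3
Ev 6: PC=5 idx=1 pred=T actual=N -> ctr[1]=2
Ev 7: PC=5 idx=1 pred=T actual=T -> ctr[1]=3

Answer: T T T T T T T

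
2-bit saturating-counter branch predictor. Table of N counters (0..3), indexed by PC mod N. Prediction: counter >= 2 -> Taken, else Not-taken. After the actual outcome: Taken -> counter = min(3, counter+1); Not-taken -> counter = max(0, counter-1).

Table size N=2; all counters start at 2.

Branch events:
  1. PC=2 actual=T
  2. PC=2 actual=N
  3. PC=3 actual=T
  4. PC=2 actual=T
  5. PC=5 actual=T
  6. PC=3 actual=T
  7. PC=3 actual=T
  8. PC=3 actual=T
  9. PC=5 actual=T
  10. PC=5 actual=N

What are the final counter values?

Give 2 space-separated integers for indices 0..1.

Ev 1: PC=2 idx=0 pred=T actual=T -> ctr[0]=3
Ev 2: PC=2 idx=0 pred=T actual=N -> ctr[0]=2
Ev 3: PC=3 idx=1 pred=T actual=T -> ctr[1]=3
Ev 4: PC=2 idx=0 pred=T actual=T -> ctr[0]=3
Ev 5: PC=5 idx=1 pred=T actual=T -> ctr[1]=3
Ev 6: PC=3 idx=1 pred=T actual=T -> ctr[1]=3
Ev 7: PC=3 idx=1 pred=T actual=T -> ctr[1]=3
Ev 8: PC=3 idx=1 pred=T actual=T -> ctr[1]=3
Ev 9: PC=5 idx=1 pred=T actual=T -> ctr[1]=3
Ev 10: PC=5 idx=1 pred=T actual=N -> ctr[1]=2

Answer: 3 2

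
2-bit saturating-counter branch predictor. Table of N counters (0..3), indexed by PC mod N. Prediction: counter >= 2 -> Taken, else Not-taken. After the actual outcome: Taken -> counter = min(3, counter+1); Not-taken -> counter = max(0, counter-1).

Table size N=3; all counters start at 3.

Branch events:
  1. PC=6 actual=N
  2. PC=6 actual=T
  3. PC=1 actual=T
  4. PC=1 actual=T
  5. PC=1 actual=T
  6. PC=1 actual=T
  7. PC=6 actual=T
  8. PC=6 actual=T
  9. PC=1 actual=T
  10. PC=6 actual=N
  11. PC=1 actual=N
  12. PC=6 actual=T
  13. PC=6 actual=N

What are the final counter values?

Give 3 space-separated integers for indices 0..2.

Ev 1: PC=6 idx=0 pred=T actual=N -> ctr[0]=2
Ev 2: PC=6 idx=0 pred=T actual=T -> ctr[0]=3
Ev 3: PC=1 idx=1 pred=T actual=T -> ctr[1]=3
Ev 4: PC=1 idx=1 pred=T actual=T -> ctr[1]=3
Ev 5: PC=1 idx=1 pred=T actual=T -> ctr[1]=3
Ev 6: PC=1 idx=1 pred=T actual=T -> ctr[1]=3
Ev 7: PC=6 idx=0 pred=T actual=T -> ctr[0]=3
Ev 8: PC=6 idx=0 pred=T actual=T -> ctr[0]=3
Ev 9: PC=1 idx=1 pred=T actual=T -> ctr[1]=3
Ev 10: PC=6 idx=0 pred=T actual=N -> ctr[0]=2
Ev 11: PC=1 idx=1 pred=T actual=N -> ctr[1]=2
Ev 12: PC=6 idx=0 pred=T actual=T -> ctr[0]=3
Ev 13: PC=6 idx=0 pred=T actual=N -> ctr[0]=2

Answer: 2 2 3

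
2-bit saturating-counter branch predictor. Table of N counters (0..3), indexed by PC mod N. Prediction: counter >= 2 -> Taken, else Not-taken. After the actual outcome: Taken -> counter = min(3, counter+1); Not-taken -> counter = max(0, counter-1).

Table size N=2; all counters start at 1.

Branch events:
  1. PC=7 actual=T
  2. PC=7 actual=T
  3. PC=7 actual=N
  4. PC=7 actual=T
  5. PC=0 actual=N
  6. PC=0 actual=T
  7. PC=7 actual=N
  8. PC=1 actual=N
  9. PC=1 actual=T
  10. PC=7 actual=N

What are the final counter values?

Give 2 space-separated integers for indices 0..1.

Ev 1: PC=7 idx=1 pred=N actual=T -> ctr[1]=2
Ev 2: PC=7 idx=1 pred=T actual=T -> ctr[1]=3
Ev 3: PC=7 idx=1 pred=T actual=N -> ctr[1]=2
Ev 4: PC=7 idx=1 pred=T actual=T -> ctr[1]=3
Ev 5: PC=0 idx=0 pred=N actual=N -> ctr[0]=0
Ev 6: PC=0 idx=0 pred=N actual=T -> ctr[0]=1
Ev 7: PC=7 idx=1 pred=T actual=N -> ctr[1]=2
Ev 8: PC=1 idx=1 pred=T actual=N -> ctr[1]=1
Ev 9: PC=1 idx=1 pred=N actual=T -> ctr[1]=2
Ev 10: PC=7 idx=1 pred=T actual=N -> ctr[1]=1

Answer: 1 1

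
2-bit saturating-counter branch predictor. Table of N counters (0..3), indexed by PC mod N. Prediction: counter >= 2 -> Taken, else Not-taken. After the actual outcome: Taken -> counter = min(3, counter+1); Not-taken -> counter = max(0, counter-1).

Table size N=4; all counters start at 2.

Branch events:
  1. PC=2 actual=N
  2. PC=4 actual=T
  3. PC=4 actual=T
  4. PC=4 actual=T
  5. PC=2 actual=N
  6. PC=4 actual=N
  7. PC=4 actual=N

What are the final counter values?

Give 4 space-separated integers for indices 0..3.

Ev 1: PC=2 idx=2 pred=T actual=N -> ctr[2]=1
Ev 2: PC=4 idx=0 pred=T actual=T -> ctr[0]=3
Ev 3: PC=4 idx=0 pred=T actual=T -> ctr[0]=3
Ev 4: PC=4 idx=0 pred=T actual=T -> ctr[0]=3
Ev 5: PC=2 idx=2 pred=N actual=N -> ctr[2]=0
Ev 6: PC=4 idx=0 pred=T actual=N -> ctr[0]=2
Ev 7: PC=4 idx=0 pred=T actual=N -> ctr[0]=1

Answer: 1 2 0 2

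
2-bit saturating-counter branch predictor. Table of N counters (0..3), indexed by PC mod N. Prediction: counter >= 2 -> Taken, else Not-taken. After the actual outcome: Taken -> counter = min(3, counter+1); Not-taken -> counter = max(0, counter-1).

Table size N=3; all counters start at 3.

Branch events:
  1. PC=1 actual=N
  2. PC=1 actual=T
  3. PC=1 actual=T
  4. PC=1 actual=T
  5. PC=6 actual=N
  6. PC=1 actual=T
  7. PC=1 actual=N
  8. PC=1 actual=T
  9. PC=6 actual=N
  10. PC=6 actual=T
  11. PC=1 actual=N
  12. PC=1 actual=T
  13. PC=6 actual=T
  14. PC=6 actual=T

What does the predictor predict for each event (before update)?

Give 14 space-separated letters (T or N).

Answer: T T T T T T T T T N T T T T

Derivation:
Ev 1: PC=1 idx=1 pred=T actual=N -> ctr[1]=2
Ev 2: PC=1 idx=1 pred=T actual=T -> ctr[1]=3
Ev 3: PC=1 idx=1 pred=T actual=T -> ctr[1]=3
Ev 4: PC=1 idx=1 pred=T actual=T -> ctr[1]=3
Ev 5: PC=6 idx=0 pred=T actual=N -> ctr[0]=2
Ev 6: PC=1 idx=1 pred=T actual=T -> ctr[1]=3
Ev 7: PC=1 idx=1 pred=T actual=N -> ctr[1]=2
Ev 8: PC=1 idx=1 pred=T actual=T -> ctr[1]=3
Ev 9: PC=6 idx=0 pred=T actual=N -> ctr[0]=1
Ev 10: PC=6 idx=0 pred=N actual=T -> ctr[0]=2
Ev 11: PC=1 idx=1 pred=T actual=N -> ctr[1]=2
Ev 12: PC=1 idx=1 pred=T actual=T -> ctr[1]=3
Ev 13: PC=6 idx=0 pred=T actual=T -> ctr[0]=3
Ev 14: PC=6 idx=0 pred=T actual=T -> ctr[0]=3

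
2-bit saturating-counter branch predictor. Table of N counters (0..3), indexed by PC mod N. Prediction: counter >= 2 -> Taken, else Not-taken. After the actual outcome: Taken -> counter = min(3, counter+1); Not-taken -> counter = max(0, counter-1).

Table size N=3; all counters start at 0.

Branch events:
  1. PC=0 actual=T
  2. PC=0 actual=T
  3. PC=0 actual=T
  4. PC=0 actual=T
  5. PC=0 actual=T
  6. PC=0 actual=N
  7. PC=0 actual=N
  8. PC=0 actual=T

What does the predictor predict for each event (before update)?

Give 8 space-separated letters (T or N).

Answer: N N T T T T T N

Derivation:
Ev 1: PC=0 idx=0 pred=N actual=T -> ctr[0]=1
Ev 2: PC=0 idx=0 pred=N actual=T -> ctr[0]=2
Ev 3: PC=0 idx=0 pred=T actual=T -> ctr[0]=3
Ev 4: PC=0 idx=0 pred=T actual=T -> ctr[0]=3
Ev 5: PC=0 idx=0 pred=T actual=T -> ctr[0]=3
Ev 6: PC=0 idx=0 pred=T actual=N -> ctr[0]=2
Ev 7: PC=0 idx=0 pred=T actual=N -> ctr[0]=1
Ev 8: PC=0 idx=0 pred=N actual=T -> ctr[0]=2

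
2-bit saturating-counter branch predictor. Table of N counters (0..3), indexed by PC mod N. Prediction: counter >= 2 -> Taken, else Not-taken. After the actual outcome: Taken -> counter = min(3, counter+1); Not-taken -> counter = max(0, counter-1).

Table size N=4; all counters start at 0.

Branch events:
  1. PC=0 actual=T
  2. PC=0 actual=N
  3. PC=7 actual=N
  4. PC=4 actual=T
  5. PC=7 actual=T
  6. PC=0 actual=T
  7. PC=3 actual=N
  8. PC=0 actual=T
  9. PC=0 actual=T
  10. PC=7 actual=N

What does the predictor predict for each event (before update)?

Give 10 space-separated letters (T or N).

Answer: N N N N N N N T T N

Derivation:
Ev 1: PC=0 idx=0 pred=N actual=T -> ctr[0]=1
Ev 2: PC=0 idx=0 pred=N actual=N -> ctr[0]=0
Ev 3: PC=7 idx=3 pred=N actual=N -> ctr[3]=0
Ev 4: PC=4 idx=0 pred=N actual=T -> ctr[0]=1
Ev 5: PC=7 idx=3 pred=N actual=T -> ctr[3]=1
Ev 6: PC=0 idx=0 pred=N actual=T -> ctr[0]=2
Ev 7: PC=3 idx=3 pred=N actual=N -> ctr[3]=0
Ev 8: PC=0 idx=0 pred=T actual=T -> ctr[0]=3
Ev 9: PC=0 idx=0 pred=T actual=T -> ctr[0]=3
Ev 10: PC=7 idx=3 pred=N actual=N -> ctr[3]=0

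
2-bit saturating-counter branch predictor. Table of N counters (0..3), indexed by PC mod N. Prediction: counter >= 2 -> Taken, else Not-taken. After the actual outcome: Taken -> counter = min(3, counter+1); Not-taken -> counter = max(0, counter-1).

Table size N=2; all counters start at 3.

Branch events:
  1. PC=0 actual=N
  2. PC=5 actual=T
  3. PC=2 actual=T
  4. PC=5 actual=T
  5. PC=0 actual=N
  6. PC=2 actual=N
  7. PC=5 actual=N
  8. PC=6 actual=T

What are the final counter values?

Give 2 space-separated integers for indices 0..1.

Ev 1: PC=0 idx=0 pred=T actual=N -> ctr[0]=2
Ev 2: PC=5 idx=1 pred=T actual=T -> ctr[1]=3
Ev 3: PC=2 idx=0 pred=T actual=T -> ctr[0]=3
Ev 4: PC=5 idx=1 pred=T actual=T -> ctr[1]=3
Ev 5: PC=0 idx=0 pred=T actual=N -> ctr[0]=2
Ev 6: PC=2 idx=0 pred=T actual=N -> ctr[0]=1
Ev 7: PC=5 idx=1 pred=T actual=N -> ctr[1]=2
Ev 8: PC=6 idx=0 pred=N actual=T -> ctr[0]=2

Answer: 2 2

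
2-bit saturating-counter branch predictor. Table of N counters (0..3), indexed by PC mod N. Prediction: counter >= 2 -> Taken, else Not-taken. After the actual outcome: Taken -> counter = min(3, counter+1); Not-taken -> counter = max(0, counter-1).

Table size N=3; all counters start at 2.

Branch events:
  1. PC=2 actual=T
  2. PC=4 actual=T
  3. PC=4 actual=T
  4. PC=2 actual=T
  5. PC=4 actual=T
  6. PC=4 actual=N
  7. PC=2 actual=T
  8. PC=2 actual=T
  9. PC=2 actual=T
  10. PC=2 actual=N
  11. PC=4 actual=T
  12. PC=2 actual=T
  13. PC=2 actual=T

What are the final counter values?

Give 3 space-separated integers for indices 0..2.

Answer: 2 3 3

Derivation:
Ev 1: PC=2 idx=2 pred=T actual=T -> ctr[2]=3
Ev 2: PC=4 idx=1 pred=T actual=T -> ctr[1]=3
Ev 3: PC=4 idx=1 pred=T actual=T -> ctr[1]=3
Ev 4: PC=2 idx=2 pred=T actual=T -> ctr[2]=3
Ev 5: PC=4 idx=1 pred=T actual=T -> ctr[1]=3
Ev 6: PC=4 idx=1 pred=T actual=N -> ctr[1]=2
Ev 7: PC=2 idx=2 pred=T actual=T -> ctr[2]=3
Ev 8: PC=2 idx=2 pred=T actual=T -> ctr[2]=3
Ev 9: PC=2 idx=2 pred=T actual=T -> ctr[2]=3
Ev 10: PC=2 idx=2 pred=T actual=N -> ctr[2]=2
Ev 11: PC=4 idx=1 pred=T actual=T -> ctr[1]=3
Ev 12: PC=2 idx=2 pred=T actual=T -> ctr[2]=3
Ev 13: PC=2 idx=2 pred=T actual=T -> ctr[2]=3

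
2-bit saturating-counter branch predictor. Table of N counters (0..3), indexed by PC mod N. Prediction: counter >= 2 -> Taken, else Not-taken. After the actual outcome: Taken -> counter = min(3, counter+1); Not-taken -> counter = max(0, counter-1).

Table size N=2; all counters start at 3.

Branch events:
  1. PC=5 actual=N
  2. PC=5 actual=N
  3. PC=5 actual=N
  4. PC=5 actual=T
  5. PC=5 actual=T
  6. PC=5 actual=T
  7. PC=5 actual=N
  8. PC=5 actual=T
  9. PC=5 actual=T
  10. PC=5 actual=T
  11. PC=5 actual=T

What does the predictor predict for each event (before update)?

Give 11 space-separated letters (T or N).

Ev 1: PC=5 idx=1 pred=T actual=N -> ctr[1]=2
Ev 2: PC=5 idx=1 pred=T actual=N -> ctr[1]=1
Ev 3: PC=5 idx=1 pred=N actual=N -> ctr[1]=0
Ev 4: PC=5 idx=1 pred=N actual=T -> ctr[1]=1
Ev 5: PC=5 idx=1 pred=N actual=T -> ctr[1]=2
Ev 6: PC=5 idx=1 pred=T actual=T -> ctr[1]=3
Ev 7: PC=5 idx=1 pred=T actual=N -> ctr[1]=2
Ev 8: PC=5 idx=1 pred=T actual=T -> ctr[1]=3
Ev 9: PC=5 idx=1 pred=T actual=T -> ctr[1]=3
Ev 10: PC=5 idx=1 pred=T actual=T -> ctr[1]=3
Ev 11: PC=5 idx=1 pred=T actual=T -> ctr[1]=3

Answer: T T N N N T T T T T T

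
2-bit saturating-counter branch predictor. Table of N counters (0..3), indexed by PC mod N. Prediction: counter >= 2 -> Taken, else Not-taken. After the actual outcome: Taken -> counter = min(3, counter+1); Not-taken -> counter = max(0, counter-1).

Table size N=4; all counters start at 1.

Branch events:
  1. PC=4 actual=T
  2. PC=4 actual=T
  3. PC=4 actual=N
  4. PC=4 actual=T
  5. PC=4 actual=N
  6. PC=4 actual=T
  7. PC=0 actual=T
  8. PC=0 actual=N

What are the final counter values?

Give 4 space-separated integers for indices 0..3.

Ev 1: PC=4 idx=0 pred=N actual=T -> ctr[0]=2
Ev 2: PC=4 idx=0 pred=T actual=T -> ctr[0]=3
Ev 3: PC=4 idx=0 pred=T actual=N -> ctr[0]=2
Ev 4: PC=4 idx=0 pred=T actual=T -> ctr[0]=3
Ev 5: PC=4 idx=0 pred=T actual=N -> ctr[0]=2
Ev 6: PC=4 idx=0 pred=T actual=T -> ctr[0]=3
Ev 7: PC=0 idx=0 pred=T actual=T -> ctr[0]=3
Ev 8: PC=0 idx=0 pred=T actual=N -> ctr[0]=2

Answer: 2 1 1 1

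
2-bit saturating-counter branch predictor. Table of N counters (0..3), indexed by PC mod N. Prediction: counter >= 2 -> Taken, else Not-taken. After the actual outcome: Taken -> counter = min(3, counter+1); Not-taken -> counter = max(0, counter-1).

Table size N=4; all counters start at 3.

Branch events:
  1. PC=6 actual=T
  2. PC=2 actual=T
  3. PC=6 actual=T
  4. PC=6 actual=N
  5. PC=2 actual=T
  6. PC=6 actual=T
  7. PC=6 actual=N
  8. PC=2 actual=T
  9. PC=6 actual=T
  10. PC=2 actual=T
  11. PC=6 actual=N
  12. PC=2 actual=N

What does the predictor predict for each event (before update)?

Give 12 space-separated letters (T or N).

Answer: T T T T T T T T T T T T

Derivation:
Ev 1: PC=6 idx=2 pred=T actual=T -> ctr[2]=3
Ev 2: PC=2 idx=2 pred=T actual=T -> ctr[2]=3
Ev 3: PC=6 idx=2 pred=T actual=T -> ctr[2]=3
Ev 4: PC=6 idx=2 pred=T actual=N -> ctr[2]=2
Ev 5: PC=2 idx=2 pred=T actual=T -> ctr[2]=3
Ev 6: PC=6 idx=2 pred=T actual=T -> ctr[2]=3
Ev 7: PC=6 idx=2 pred=T actual=N -> ctr[2]=2
Ev 8: PC=2 idx=2 pred=T actual=T -> ctr[2]=3
Ev 9: PC=6 idx=2 pred=T actual=T -> ctr[2]=3
Ev 10: PC=2 idx=2 pred=T actual=T -> ctr[2]=3
Ev 11: PC=6 idx=2 pred=T actual=N -> ctr[2]=2
Ev 12: PC=2 idx=2 pred=T actual=N -> ctr[2]=1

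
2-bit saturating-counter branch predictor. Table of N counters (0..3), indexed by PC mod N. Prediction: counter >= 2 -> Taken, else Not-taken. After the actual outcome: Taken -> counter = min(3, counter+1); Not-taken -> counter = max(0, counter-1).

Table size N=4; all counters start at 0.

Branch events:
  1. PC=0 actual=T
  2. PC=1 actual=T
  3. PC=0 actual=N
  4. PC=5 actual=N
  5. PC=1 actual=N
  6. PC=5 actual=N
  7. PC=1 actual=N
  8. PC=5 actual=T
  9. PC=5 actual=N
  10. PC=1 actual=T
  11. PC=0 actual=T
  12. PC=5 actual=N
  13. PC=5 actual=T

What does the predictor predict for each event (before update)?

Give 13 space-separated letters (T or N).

Ev 1: PC=0 idx=0 pred=N actual=T -> ctr[0]=1
Ev 2: PC=1 idx=1 pred=N actual=T -> ctr[1]=1
Ev 3: PC=0 idx=0 pred=N actual=N -> ctr[0]=0
Ev 4: PC=5 idx=1 pred=N actual=N -> ctr[1]=0
Ev 5: PC=1 idx=1 pred=N actual=N -> ctr[1]=0
Ev 6: PC=5 idx=1 pred=N actual=N -> ctr[1]=0
Ev 7: PC=1 idx=1 pred=N actual=N -> ctr[1]=0
Ev 8: PC=5 idx=1 pred=N actual=T -> ctr[1]=1
Ev 9: PC=5 idx=1 pred=N actual=N -> ctr[1]=0
Ev 10: PC=1 idx=1 pred=N actual=T -> ctr[1]=1
Ev 11: PC=0 idx=0 pred=N actual=T -> ctr[0]=1
Ev 12: PC=5 idx=1 pred=N actual=N -> ctr[1]=0
Ev 13: PC=5 idx=1 pred=N actual=T -> ctr[1]=1

Answer: N N N N N N N N N N N N N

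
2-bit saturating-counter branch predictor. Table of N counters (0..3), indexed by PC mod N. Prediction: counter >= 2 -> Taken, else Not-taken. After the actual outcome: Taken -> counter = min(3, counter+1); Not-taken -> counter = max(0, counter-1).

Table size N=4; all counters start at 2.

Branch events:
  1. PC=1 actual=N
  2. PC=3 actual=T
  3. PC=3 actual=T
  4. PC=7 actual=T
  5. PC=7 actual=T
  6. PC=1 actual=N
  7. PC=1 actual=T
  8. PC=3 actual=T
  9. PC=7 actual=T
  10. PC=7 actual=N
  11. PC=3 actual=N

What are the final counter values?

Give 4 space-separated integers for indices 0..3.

Answer: 2 1 2 1

Derivation:
Ev 1: PC=1 idx=1 pred=T actual=N -> ctr[1]=1
Ev 2: PC=3 idx=3 pred=T actual=T -> ctr[3]=3
Ev 3: PC=3 idx=3 pred=T actual=T -> ctr[3]=3
Ev 4: PC=7 idx=3 pred=T actual=T -> ctr[3]=3
Ev 5: PC=7 idx=3 pred=T actual=T -> ctr[3]=3
Ev 6: PC=1 idx=1 pred=N actual=N -> ctr[1]=0
Ev 7: PC=1 idx=1 pred=N actual=T -> ctr[1]=1
Ev 8: PC=3 idx=3 pred=T actual=T -> ctr[3]=3
Ev 9: PC=7 idx=3 pred=T actual=T -> ctr[3]=3
Ev 10: PC=7 idx=3 pred=T actual=N -> ctr[3]=2
Ev 11: PC=3 idx=3 pred=T actual=N -> ctr[3]=1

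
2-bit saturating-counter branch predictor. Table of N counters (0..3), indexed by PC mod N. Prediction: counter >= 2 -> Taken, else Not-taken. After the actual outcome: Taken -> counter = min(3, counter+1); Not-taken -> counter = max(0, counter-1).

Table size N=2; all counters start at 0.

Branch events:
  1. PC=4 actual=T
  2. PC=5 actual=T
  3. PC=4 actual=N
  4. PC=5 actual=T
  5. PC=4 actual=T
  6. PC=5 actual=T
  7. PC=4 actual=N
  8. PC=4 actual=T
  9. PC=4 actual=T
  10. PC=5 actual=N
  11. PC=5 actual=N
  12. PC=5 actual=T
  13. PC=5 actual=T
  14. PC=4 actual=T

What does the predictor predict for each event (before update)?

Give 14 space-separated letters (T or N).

Ev 1: PC=4 idx=0 pred=N actual=T -> ctr[0]=1
Ev 2: PC=5 idx=1 pred=N actual=T -> ctr[1]=1
Ev 3: PC=4 idx=0 pred=N actual=N -> ctr[0]=0
Ev 4: PC=5 idx=1 pred=N actual=T -> ctr[1]=2
Ev 5: PC=4 idx=0 pred=N actual=T -> ctr[0]=1
Ev 6: PC=5 idx=1 pred=T actual=T -> ctr[1]=3
Ev 7: PC=4 idx=0 pred=N actual=N -> ctr[0]=0
Ev 8: PC=4 idx=0 pred=N actual=T -> ctr[0]=1
Ev 9: PC=4 idx=0 pred=N actual=T -> ctr[0]=2
Ev 10: PC=5 idx=1 pred=T actual=N -> ctr[1]=2
Ev 11: PC=5 idx=1 pred=T actual=N -> ctr[1]=1
Ev 12: PC=5 idx=1 pred=N actual=T -> ctr[1]=2
Ev 13: PC=5 idx=1 pred=T actual=T -> ctr[1]=3
Ev 14: PC=4 idx=0 pred=T actual=T -> ctr[0]=3

Answer: N N N N N T N N N T T N T T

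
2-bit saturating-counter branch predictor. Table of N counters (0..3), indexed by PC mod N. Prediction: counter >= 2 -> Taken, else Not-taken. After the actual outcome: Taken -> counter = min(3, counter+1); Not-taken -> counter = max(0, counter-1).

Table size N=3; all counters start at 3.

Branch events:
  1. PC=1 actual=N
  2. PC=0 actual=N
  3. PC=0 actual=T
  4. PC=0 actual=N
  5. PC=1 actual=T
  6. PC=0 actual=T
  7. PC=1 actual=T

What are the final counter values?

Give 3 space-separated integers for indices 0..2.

Ev 1: PC=1 idx=1 pred=T actual=N -> ctr[1]=2
Ev 2: PC=0 idx=0 pred=T actual=N -> ctr[0]=2
Ev 3: PC=0 idx=0 pred=T actual=T -> ctr[0]=3
Ev 4: PC=0 idx=0 pred=T actual=N -> ctr[0]=2
Ev 5: PC=1 idx=1 pred=T actual=T -> ctr[1]=3
Ev 6: PC=0 idx=0 pred=T actual=T -> ctr[0]=3
Ev 7: PC=1 idx=1 pred=T actual=T -> ctr[1]=3

Answer: 3 3 3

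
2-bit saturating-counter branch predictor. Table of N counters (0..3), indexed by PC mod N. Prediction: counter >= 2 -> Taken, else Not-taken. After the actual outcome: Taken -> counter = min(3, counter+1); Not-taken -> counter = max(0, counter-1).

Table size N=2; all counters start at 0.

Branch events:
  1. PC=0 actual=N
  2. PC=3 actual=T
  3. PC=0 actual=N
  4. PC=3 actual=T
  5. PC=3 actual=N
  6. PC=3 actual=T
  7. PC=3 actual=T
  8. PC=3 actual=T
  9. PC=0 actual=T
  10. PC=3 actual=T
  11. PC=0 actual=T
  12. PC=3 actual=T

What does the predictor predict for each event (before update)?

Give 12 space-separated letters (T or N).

Answer: N N N N T N T T N T N T

Derivation:
Ev 1: PC=0 idx=0 pred=N actual=N -> ctr[0]=0
Ev 2: PC=3 idx=1 pred=N actual=T -> ctr[1]=1
Ev 3: PC=0 idx=0 pred=N actual=N -> ctr[0]=0
Ev 4: PC=3 idx=1 pred=N actual=T -> ctr[1]=2
Ev 5: PC=3 idx=1 pred=T actual=N -> ctr[1]=1
Ev 6: PC=3 idx=1 pred=N actual=T -> ctr[1]=2
Ev 7: PC=3 idx=1 pred=T actual=T -> ctr[1]=3
Ev 8: PC=3 idx=1 pred=T actual=T -> ctr[1]=3
Ev 9: PC=0 idx=0 pred=N actual=T -> ctr[0]=1
Ev 10: PC=3 idx=1 pred=T actual=T -> ctr[1]=3
Ev 11: PC=0 idx=0 pred=N actual=T -> ctr[0]=2
Ev 12: PC=3 idx=1 pred=T actual=T -> ctr[1]=3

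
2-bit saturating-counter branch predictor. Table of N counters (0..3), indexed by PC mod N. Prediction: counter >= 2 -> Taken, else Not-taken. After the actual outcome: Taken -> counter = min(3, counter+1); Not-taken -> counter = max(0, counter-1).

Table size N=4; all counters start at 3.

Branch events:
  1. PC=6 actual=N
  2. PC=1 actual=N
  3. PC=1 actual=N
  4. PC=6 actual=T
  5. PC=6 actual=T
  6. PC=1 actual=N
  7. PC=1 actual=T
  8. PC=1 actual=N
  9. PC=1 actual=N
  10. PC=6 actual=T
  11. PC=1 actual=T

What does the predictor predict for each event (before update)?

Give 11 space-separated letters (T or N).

Ev 1: PC=6 idx=2 pred=T actual=N -> ctr[2]=2
Ev 2: PC=1 idx=1 pred=T actual=N -> ctr[1]=2
Ev 3: PC=1 idx=1 pred=T actual=N -> ctr[1]=1
Ev 4: PC=6 idx=2 pred=T actual=T -> ctr[2]=3
Ev 5: PC=6 idx=2 pred=T actual=T -> ctr[2]=3
Ev 6: PC=1 idx=1 pred=N actual=N -> ctr[1]=0
Ev 7: PC=1 idx=1 pred=N actual=T -> ctr[1]=1
Ev 8: PC=1 idx=1 pred=N actual=N -> ctr[1]=0
Ev 9: PC=1 idx=1 pred=N actual=N -> ctr[1]=0
Ev 10: PC=6 idx=2 pred=T actual=T -> ctr[2]=3
Ev 11: PC=1 idx=1 pred=N actual=T -> ctr[1]=1

Answer: T T T T T N N N N T N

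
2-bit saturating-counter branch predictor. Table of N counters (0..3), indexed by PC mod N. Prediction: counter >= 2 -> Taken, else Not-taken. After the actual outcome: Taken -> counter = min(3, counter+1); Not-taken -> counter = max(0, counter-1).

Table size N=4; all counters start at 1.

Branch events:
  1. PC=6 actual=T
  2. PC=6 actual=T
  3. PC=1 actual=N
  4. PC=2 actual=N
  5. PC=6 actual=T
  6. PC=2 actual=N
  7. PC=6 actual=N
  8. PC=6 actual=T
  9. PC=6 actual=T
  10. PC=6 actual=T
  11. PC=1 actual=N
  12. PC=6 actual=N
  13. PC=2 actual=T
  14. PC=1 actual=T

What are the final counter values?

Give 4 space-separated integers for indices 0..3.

Answer: 1 1 3 1

Derivation:
Ev 1: PC=6 idx=2 pred=N actual=T -> ctr[2]=2
Ev 2: PC=6 idx=2 pred=T actual=T -> ctr[2]=3
Ev 3: PC=1 idx=1 pred=N actual=N -> ctr[1]=0
Ev 4: PC=2 idx=2 pred=T actual=N -> ctr[2]=2
Ev 5: PC=6 idx=2 pred=T actual=T -> ctr[2]=3
Ev 6: PC=2 idx=2 pred=T actual=N -> ctr[2]=2
Ev 7: PC=6 idx=2 pred=T actual=N -> ctr[2]=1
Ev 8: PC=6 idx=2 pred=N actual=T -> ctr[2]=2
Ev 9: PC=6 idx=2 pred=T actual=T -> ctr[2]=3
Ev 10: PC=6 idx=2 pred=T actual=T -> ctr[2]=3
Ev 11: PC=1 idx=1 pred=N actual=N -> ctr[1]=0
Ev 12: PC=6 idx=2 pred=T actual=N -> ctr[2]=2
Ev 13: PC=2 idx=2 pred=T actual=T -> ctr[2]=3
Ev 14: PC=1 idx=1 pred=N actual=T -> ctr[1]=1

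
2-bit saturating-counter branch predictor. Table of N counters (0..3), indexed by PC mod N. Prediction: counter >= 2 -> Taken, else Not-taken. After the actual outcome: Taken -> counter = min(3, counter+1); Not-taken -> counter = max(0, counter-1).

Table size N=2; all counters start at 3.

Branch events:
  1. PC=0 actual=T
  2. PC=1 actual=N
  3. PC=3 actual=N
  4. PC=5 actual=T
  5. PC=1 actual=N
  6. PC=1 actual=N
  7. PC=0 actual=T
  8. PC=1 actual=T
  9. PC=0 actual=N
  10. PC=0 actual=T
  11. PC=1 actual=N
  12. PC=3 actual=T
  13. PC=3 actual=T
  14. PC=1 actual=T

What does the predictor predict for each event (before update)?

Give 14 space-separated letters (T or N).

Answer: T T T N T N T N T T N N N T

Derivation:
Ev 1: PC=0 idx=0 pred=T actual=T -> ctr[0]=3
Ev 2: PC=1 idx=1 pred=T actual=N -> ctr[1]=2
Ev 3: PC=3 idx=1 pred=T actual=N -> ctr[1]=1
Ev 4: PC=5 idx=1 pred=N actual=T -> ctr[1]=2
Ev 5: PC=1 idx=1 pred=T actual=N -> ctr[1]=1
Ev 6: PC=1 idx=1 pred=N actual=N -> ctr[1]=0
Ev 7: PC=0 idx=0 pred=T actual=T -> ctr[0]=3
Ev 8: PC=1 idx=1 pred=N actual=T -> ctr[1]=1
Ev 9: PC=0 idx=0 pred=T actual=N -> ctr[0]=2
Ev 10: PC=0 idx=0 pred=T actual=T -> ctr[0]=3
Ev 11: PC=1 idx=1 pred=N actual=N -> ctr[1]=0
Ev 12: PC=3 idx=1 pred=N actual=T -> ctr[1]=1
Ev 13: PC=3 idx=1 pred=N actual=T -> ctr[1]=2
Ev 14: PC=1 idx=1 pred=T actual=T -> ctr[1]=3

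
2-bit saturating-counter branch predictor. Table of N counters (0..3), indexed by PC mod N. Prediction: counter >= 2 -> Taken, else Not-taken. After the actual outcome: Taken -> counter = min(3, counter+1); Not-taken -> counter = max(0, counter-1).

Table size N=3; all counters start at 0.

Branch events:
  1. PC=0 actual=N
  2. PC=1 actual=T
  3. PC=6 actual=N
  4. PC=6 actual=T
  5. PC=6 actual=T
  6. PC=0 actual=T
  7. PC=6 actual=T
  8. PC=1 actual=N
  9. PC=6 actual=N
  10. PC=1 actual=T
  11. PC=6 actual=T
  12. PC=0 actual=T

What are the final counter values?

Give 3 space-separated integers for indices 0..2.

Ev 1: PC=0 idx=0 pred=N actual=N -> ctr[0]=0
Ev 2: PC=1 idx=1 pred=N actual=T -> ctr[1]=1
Ev 3: PC=6 idx=0 pred=N actual=N -> ctr[0]=0
Ev 4: PC=6 idx=0 pred=N actual=T -> ctr[0]=1
Ev 5: PC=6 idx=0 pred=N actual=T -> ctr[0]=2
Ev 6: PC=0 idx=0 pred=T actual=T -> ctr[0]=3
Ev 7: PC=6 idx=0 pred=T actual=T -> ctr[0]=3
Ev 8: PC=1 idx=1 pred=N actual=N -> ctr[1]=0
Ev 9: PC=6 idx=0 pred=T actual=N -> ctr[0]=2
Ev 10: PC=1 idx=1 pred=N actual=T -> ctr[1]=1
Ev 11: PC=6 idx=0 pred=T actual=T -> ctr[0]=3
Ev 12: PC=0 idx=0 pred=T actual=T -> ctr[0]=3

Answer: 3 1 0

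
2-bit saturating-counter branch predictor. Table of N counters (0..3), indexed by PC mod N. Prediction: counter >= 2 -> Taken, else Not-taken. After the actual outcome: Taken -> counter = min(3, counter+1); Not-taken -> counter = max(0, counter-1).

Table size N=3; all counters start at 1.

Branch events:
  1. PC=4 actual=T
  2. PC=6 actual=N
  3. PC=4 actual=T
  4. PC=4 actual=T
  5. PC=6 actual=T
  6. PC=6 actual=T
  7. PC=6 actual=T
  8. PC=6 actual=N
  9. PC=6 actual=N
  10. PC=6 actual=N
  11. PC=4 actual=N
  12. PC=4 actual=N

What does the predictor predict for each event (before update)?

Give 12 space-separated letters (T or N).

Ev 1: PC=4 idx=1 pred=N actual=T -> ctr[1]=2
Ev 2: PC=6 idx=0 pred=N actual=N -> ctr[0]=0
Ev 3: PC=4 idx=1 pred=T actual=T -> ctr[1]=3
Ev 4: PC=4 idx=1 pred=T actual=T -> ctr[1]=3
Ev 5: PC=6 idx=0 pred=N actual=T -> ctr[0]=1
Ev 6: PC=6 idx=0 pred=N actual=T -> ctr[0]=2
Ev 7: PC=6 idx=0 pred=T actual=T -> ctr[0]=3
Ev 8: PC=6 idx=0 pred=T actual=N -> ctr[0]=2
Ev 9: PC=6 idx=0 pred=T actual=N -> ctr[0]=1
Ev 10: PC=6 idx=0 pred=N actual=N -> ctr[0]=0
Ev 11: PC=4 idx=1 pred=T actual=N -> ctr[1]=2
Ev 12: PC=4 idx=1 pred=T actual=N -> ctr[1]=1

Answer: N N T T N N T T T N T T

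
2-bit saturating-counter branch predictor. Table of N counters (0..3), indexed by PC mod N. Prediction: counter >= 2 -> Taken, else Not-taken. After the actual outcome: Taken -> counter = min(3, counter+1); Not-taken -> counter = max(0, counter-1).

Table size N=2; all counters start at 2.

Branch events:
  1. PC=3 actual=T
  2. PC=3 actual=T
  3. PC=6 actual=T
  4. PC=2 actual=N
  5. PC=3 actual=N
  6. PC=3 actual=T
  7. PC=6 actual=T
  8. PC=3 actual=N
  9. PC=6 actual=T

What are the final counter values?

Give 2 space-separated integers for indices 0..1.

Answer: 3 2

Derivation:
Ev 1: PC=3 idx=1 pred=T actual=T -> ctr[1]=3
Ev 2: PC=3 idx=1 pred=T actual=T -> ctr[1]=3
Ev 3: PC=6 idx=0 pred=T actual=T -> ctr[0]=3
Ev 4: PC=2 idx=0 pred=T actual=N -> ctr[0]=2
Ev 5: PC=3 idx=1 pred=T actual=N -> ctr[1]=2
Ev 6: PC=3 idx=1 pred=T actual=T -> ctr[1]=3
Ev 7: PC=6 idx=0 pred=T actual=T -> ctr[0]=3
Ev 8: PC=3 idx=1 pred=T actual=N -> ctr[1]=2
Ev 9: PC=6 idx=0 pred=T actual=T -> ctr[0]=3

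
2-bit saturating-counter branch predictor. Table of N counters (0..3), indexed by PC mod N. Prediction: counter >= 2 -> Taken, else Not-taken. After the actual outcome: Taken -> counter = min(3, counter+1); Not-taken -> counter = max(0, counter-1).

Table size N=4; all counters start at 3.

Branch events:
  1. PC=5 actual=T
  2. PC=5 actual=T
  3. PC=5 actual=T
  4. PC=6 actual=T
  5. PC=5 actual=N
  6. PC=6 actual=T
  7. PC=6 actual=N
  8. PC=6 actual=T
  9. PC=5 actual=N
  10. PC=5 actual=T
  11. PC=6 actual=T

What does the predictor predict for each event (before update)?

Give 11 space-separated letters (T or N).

Answer: T T T T T T T T T N T

Derivation:
Ev 1: PC=5 idx=1 pred=T actual=T -> ctr[1]=3
Ev 2: PC=5 idx=1 pred=T actual=T -> ctr[1]=3
Ev 3: PC=5 idx=1 pred=T actual=T -> ctr[1]=3
Ev 4: PC=6 idx=2 pred=T actual=T -> ctr[2]=3
Ev 5: PC=5 idx=1 pred=T actual=N -> ctr[1]=2
Ev 6: PC=6 idx=2 pred=T actual=T -> ctr[2]=3
Ev 7: PC=6 idx=2 pred=T actual=N -> ctr[2]=2
Ev 8: PC=6 idx=2 pred=T actual=T -> ctr[2]=3
Ev 9: PC=5 idx=1 pred=T actual=N -> ctr[1]=1
Ev 10: PC=5 idx=1 pred=N actual=T -> ctr[1]=2
Ev 11: PC=6 idx=2 pred=T actual=T -> ctr[2]=3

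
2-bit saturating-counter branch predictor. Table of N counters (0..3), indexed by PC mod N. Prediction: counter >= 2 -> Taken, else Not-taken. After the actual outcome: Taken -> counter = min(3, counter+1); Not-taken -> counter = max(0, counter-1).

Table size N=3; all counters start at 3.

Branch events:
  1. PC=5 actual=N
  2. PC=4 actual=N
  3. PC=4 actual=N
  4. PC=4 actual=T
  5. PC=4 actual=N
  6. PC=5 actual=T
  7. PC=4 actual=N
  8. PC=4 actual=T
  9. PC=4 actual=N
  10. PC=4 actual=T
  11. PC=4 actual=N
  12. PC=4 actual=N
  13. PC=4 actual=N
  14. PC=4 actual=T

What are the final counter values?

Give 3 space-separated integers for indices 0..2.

Ev 1: PC=5 idx=2 pred=T actual=N -> ctr[2]=2
Ev 2: PC=4 idx=1 pred=T actual=N -> ctr[1]=2
Ev 3: PC=4 idx=1 pred=T actual=N -> ctr[1]=1
Ev 4: PC=4 idx=1 pred=N actual=T -> ctr[1]=2
Ev 5: PC=4 idx=1 pred=T actual=N -> ctr[1]=1
Ev 6: PC=5 idx=2 pred=T actual=T -> ctr[2]=3
Ev 7: PC=4 idx=1 pred=N actual=N -> ctr[1]=0
Ev 8: PC=4 idx=1 pred=N actual=T -> ctr[1]=1
Ev 9: PC=4 idx=1 pred=N actual=N -> ctr[1]=0
Ev 10: PC=4 idx=1 pred=N actual=T -> ctr[1]=1
Ev 11: PC=4 idx=1 pred=N actual=N -> ctr[1]=0
Ev 12: PC=4 idx=1 pred=N actual=N -> ctr[1]=0
Ev 13: PC=4 idx=1 pred=N actual=N -> ctr[1]=0
Ev 14: PC=4 idx=1 pred=N actual=T -> ctr[1]=1

Answer: 3 1 3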